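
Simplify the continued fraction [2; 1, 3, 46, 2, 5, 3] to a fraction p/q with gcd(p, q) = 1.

a_0 = 2: 2/1
a_1 = 1: 3/1
a_2 = 3: 11/4
a_3 = 46: 509/185
a_4 = 2: 1029/374
a_5 = 5: 5654/2055
a_6 = 3: 17991/6539

17991/6539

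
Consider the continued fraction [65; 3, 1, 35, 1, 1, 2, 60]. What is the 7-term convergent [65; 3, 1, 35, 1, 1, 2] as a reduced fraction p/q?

47438/727

Build up convergents one term at a time:
a_0 = 65: 65/1
a_1 = 3: 196/3
a_2 = 1: 261/4
a_3 = 35: 9331/143
a_4 = 1: 9592/147
a_5 = 1: 18923/290
a_6 = 2: 47438/727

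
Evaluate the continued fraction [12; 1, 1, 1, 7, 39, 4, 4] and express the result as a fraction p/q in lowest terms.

194743/15392

a_0 = 12: 12/1
a_1 = 1: 13/1
a_2 = 1: 25/2
a_3 = 1: 38/3
a_4 = 7: 291/23
a_5 = 39: 11387/900
a_6 = 4: 45839/3623
a_7 = 4: 194743/15392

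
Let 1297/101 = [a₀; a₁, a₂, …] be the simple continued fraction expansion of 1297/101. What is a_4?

Repeatedly divide and take the remainder:
1297 ÷ 101 → quotient 12, remainder 85
101 ÷ 85 → quotient 1, remainder 16
85 ÷ 16 → quotient 5, remainder 5
16 ÷ 5 → quotient 3, remainder 1
5 ÷ 1 → quotient 5, remainder 0

5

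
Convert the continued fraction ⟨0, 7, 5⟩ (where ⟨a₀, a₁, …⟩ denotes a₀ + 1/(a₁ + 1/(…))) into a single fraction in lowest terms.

a_0 = 0: 0/1
a_1 = 7: 1/7
a_2 = 5: 5/36

5/36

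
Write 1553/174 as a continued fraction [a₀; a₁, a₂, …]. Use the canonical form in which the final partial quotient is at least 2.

[8; 1, 12, 2, 1, 1, 2]

⌊1553/174⌋ = 8, remainder 161
⌊174/161⌋ = 1, remainder 13
⌊161/13⌋ = 12, remainder 5
⌊13/5⌋ = 2, remainder 3
⌊5/3⌋ = 1, remainder 2
⌊3/2⌋ = 1, remainder 1
⌊2/1⌋ = 2, remainder 0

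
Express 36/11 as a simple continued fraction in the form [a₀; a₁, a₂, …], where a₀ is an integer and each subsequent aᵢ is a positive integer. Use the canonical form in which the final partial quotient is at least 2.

[3; 3, 1, 2]

36 = 3·11 + 3, so a_0 = 3
11 = 3·3 + 2, so a_1 = 3
3 = 1·2 + 1, so a_2 = 1
2 = 2·1 + 0, so a_3 = 2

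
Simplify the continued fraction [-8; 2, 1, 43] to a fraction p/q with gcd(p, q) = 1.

Use the convergent recurrence hₖ = aₖ·hₖ₋₁ + hₖ₋₂ (and likewise for the denominators kₖ):
a_0 = -8: -8/1
a_1 = 2: -15/2
a_2 = 1: -23/3
a_3 = 43: -1004/131

-1004/131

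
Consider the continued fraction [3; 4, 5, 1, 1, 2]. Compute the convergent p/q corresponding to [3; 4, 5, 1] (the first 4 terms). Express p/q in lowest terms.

81/25

a_0 = 3: 3/1
a_1 = 4: 13/4
a_2 = 5: 68/21
a_3 = 1: 81/25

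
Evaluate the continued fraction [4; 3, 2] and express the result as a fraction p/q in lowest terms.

Use the convergent recurrence hₖ = aₖ·hₖ₋₁ + hₖ₋₂ (and likewise for the denominators kₖ):
a_0 = 4: 4/1
a_1 = 3: 13/3
a_2 = 2: 30/7

30/7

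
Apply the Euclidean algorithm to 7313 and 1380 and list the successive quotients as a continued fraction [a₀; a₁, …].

[5; 3, 2, 1, 13, 10]

Run the Euclidean algorithm, recording each quotient:
⌊7313/1380⌋ = 5, remainder 413
⌊1380/413⌋ = 3, remainder 141
⌊413/141⌋ = 2, remainder 131
⌊141/131⌋ = 1, remainder 10
⌊131/10⌋ = 13, remainder 1
⌊10/1⌋ = 10, remainder 0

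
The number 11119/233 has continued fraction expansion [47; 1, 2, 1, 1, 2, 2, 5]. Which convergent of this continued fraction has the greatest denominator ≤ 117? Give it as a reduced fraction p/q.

2052/43

List convergents until the denominator exceeds the bound:
a_0 = 47: 47/1  (≤ bound)
a_1 = 1: 48/1  (≤ bound)
a_2 = 2: 143/3  (≤ bound)
a_3 = 1: 191/4  (≤ bound)
a_4 = 1: 334/7  (≤ bound)
a_5 = 2: 859/18  (≤ bound)
a_6 = 2: 2052/43  (≤ bound)
a_7 = 5: 11119/233  (> 117, stop)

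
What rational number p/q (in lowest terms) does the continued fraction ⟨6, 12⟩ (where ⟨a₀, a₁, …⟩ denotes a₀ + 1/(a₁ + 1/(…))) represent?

73/12

Start with 12.
6 + 1/(12/1) = 6 + 1/12 = 73/12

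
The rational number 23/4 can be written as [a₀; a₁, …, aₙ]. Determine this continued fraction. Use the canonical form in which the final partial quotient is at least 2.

[5; 1, 3]

Run the Euclidean algorithm, recording each quotient:
23 ÷ 4 → quotient 5, remainder 3
4 ÷ 3 → quotient 1, remainder 1
3 ÷ 1 → quotient 3, remainder 0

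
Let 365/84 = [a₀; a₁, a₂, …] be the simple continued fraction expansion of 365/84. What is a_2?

365 ÷ 84 → quotient 4, remainder 29
84 ÷ 29 → quotient 2, remainder 26
29 ÷ 26 → quotient 1, remainder 3

1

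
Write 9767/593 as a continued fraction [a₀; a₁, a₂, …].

Run the Euclidean algorithm, recording each quotient:
9767 ÷ 593 → quotient 16, remainder 279
593 ÷ 279 → quotient 2, remainder 35
279 ÷ 35 → quotient 7, remainder 34
35 ÷ 34 → quotient 1, remainder 1
34 ÷ 1 → quotient 34, remainder 0

[16; 2, 7, 1, 34]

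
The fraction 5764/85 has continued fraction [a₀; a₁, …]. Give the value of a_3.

3

5764 = 67·85 + 69, so a_0 = 67
85 = 1·69 + 16, so a_1 = 1
69 = 4·16 + 5, so a_2 = 4
16 = 3·5 + 1, so a_3 = 3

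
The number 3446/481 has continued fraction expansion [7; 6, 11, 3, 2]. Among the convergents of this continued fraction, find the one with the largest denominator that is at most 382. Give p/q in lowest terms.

1483/207

List convergents until the denominator exceeds the bound:
a_0 = 7: 7/1  (≤ bound)
a_1 = 6: 43/6  (≤ bound)
a_2 = 11: 480/67  (≤ bound)
a_3 = 3: 1483/207  (≤ bound)
a_4 = 2: 3446/481  (> 382, stop)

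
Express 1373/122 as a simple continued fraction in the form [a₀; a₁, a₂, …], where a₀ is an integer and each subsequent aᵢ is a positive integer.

1373 = 11·122 + 31, so a_0 = 11
122 = 3·31 + 29, so a_1 = 3
31 = 1·29 + 2, so a_2 = 1
29 = 14·2 + 1, so a_3 = 14
2 = 2·1 + 0, so a_4 = 2

[11; 3, 1, 14, 2]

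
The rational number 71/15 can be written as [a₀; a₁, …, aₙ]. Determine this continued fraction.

[4; 1, 2, 1, 3]

Repeatedly divide and take the remainder:
71 ÷ 15 → quotient 4, remainder 11
15 ÷ 11 → quotient 1, remainder 4
11 ÷ 4 → quotient 2, remainder 3
4 ÷ 3 → quotient 1, remainder 1
3 ÷ 1 → quotient 3, remainder 0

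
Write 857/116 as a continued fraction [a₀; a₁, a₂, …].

[7; 2, 1, 1, 2, 1, 2, 2]

Repeatedly divide and take the remainder:
⌊857/116⌋ = 7, remainder 45
⌊116/45⌋ = 2, remainder 26
⌊45/26⌋ = 1, remainder 19
⌊26/19⌋ = 1, remainder 7
⌊19/7⌋ = 2, remainder 5
⌊7/5⌋ = 1, remainder 2
⌊5/2⌋ = 2, remainder 1
⌊2/1⌋ = 2, remainder 0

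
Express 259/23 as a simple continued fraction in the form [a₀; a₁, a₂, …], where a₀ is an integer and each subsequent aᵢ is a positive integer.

⌊259/23⌋ = 11, remainder 6
⌊23/6⌋ = 3, remainder 5
⌊6/5⌋ = 1, remainder 1
⌊5/1⌋ = 5, remainder 0

[11; 3, 1, 5]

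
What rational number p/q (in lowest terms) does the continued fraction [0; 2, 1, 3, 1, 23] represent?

Use the convergent recurrence hₖ = aₖ·hₖ₋₁ + hₖ₋₂ (and likewise for the denominators kₖ):
a_0 = 0: 0/1
a_1 = 2: 1/2
a_2 = 1: 1/3
a_3 = 3: 4/11
a_4 = 1: 5/14
a_5 = 23: 119/333

119/333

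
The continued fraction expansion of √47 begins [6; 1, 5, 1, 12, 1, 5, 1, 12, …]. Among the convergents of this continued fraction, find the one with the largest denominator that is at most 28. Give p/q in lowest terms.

a_0 = 6: 6/1  (≤ bound)
a_1 = 1: 7/1  (≤ bound)
a_2 = 5: 41/6  (≤ bound)
a_3 = 1: 48/7  (≤ bound)
a_4 = 12: 617/90  (> 28, stop)

48/7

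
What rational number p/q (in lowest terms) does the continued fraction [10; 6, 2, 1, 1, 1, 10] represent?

5505/542

Build up convergents one term at a time:
a_0 = 10: 10/1
a_1 = 6: 61/6
a_2 = 2: 132/13
a_3 = 1: 193/19
a_4 = 1: 325/32
a_5 = 1: 518/51
a_6 = 10: 5505/542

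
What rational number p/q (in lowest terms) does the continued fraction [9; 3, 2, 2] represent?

Collapse the nested fraction from the inside out:
Start with 2.
2 + 1/(2/1) = 2 + 1/2 = 5/2
3 + 1/(5/2) = 3 + 2/5 = 17/5
9 + 1/(17/5) = 9 + 5/17 = 158/17

158/17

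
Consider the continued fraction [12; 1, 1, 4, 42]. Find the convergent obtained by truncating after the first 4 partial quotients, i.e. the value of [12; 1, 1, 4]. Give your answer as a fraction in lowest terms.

113/9

Start with 4.
1 + 1/(4/1) = 1 + 1/4 = 5/4
1 + 1/(5/4) = 1 + 4/5 = 9/5
12 + 1/(9/5) = 12 + 5/9 = 113/9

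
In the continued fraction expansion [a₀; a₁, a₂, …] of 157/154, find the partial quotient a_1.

Apply division with remainder until the remainder is 0:
⌊157/154⌋ = 1, remainder 3
⌊154/3⌋ = 51, remainder 1

51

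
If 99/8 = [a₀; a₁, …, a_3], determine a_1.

Run the Euclidean algorithm, recording each quotient:
99 ÷ 8 → quotient 12, remainder 3
8 ÷ 3 → quotient 2, remainder 2

2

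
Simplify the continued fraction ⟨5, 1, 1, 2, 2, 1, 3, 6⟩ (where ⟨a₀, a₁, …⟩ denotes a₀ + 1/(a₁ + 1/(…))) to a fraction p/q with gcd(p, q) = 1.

2207/395

Start with 6.
3 + 1/(6/1) = 3 + 1/6 = 19/6
1 + 1/(19/6) = 1 + 6/19 = 25/19
2 + 1/(25/19) = 2 + 19/25 = 69/25
2 + 1/(69/25) = 2 + 25/69 = 163/69
1 + 1/(163/69) = 1 + 69/163 = 232/163
1 + 1/(232/163) = 1 + 163/232 = 395/232
5 + 1/(395/232) = 5 + 232/395 = 2207/395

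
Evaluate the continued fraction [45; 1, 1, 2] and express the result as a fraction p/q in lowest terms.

Compute successive convergents:
a_0 = 45: 45/1
a_1 = 1: 46/1
a_2 = 1: 91/2
a_3 = 2: 228/5

228/5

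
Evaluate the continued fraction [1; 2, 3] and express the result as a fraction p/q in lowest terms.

Collapse the nested fraction from the inside out:
Start with 3.
2 + 1/(3/1) = 2 + 1/3 = 7/3
1 + 1/(7/3) = 1 + 3/7 = 10/7

10/7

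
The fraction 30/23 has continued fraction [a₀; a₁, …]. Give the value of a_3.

2

Run the Euclidean algorithm, recording each quotient:
⌊30/23⌋ = 1, remainder 7
⌊23/7⌋ = 3, remainder 2
⌊7/2⌋ = 3, remainder 1
⌊2/1⌋ = 2, remainder 0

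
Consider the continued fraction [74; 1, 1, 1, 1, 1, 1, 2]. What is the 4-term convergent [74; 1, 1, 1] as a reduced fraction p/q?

224/3

a_0 = 74: 74/1
a_1 = 1: 75/1
a_2 = 1: 149/2
a_3 = 1: 224/3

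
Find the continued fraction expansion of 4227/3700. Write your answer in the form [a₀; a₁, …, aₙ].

⌊4227/3700⌋ = 1, remainder 527
⌊3700/527⌋ = 7, remainder 11
⌊527/11⌋ = 47, remainder 10
⌊11/10⌋ = 1, remainder 1
⌊10/1⌋ = 10, remainder 0

[1; 7, 47, 1, 10]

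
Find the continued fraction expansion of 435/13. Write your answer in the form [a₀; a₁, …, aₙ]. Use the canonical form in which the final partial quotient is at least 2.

[33; 2, 6]

435 = 33·13 + 6, so a_0 = 33
13 = 2·6 + 1, so a_1 = 2
6 = 6·1 + 0, so a_2 = 6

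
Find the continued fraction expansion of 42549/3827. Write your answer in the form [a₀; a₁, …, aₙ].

Repeatedly divide and take the remainder:
42549 = 11·3827 + 452, so a_0 = 11
3827 = 8·452 + 211, so a_1 = 8
452 = 2·211 + 30, so a_2 = 2
211 = 7·30 + 1, so a_3 = 7
30 = 30·1 + 0, so a_4 = 30

[11; 8, 2, 7, 30]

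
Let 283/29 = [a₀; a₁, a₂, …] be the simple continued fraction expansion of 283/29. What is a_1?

1

283 ÷ 29 → quotient 9, remainder 22
29 ÷ 22 → quotient 1, remainder 7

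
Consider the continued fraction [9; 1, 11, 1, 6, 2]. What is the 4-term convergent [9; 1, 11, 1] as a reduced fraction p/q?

Collapse the nested fraction from the inside out:
Start with 1.
11 + 1/(1/1) = 11 + 1/1 = 12/1
1 + 1/(12/1) = 1 + 1/12 = 13/12
9 + 1/(13/12) = 9 + 12/13 = 129/13

129/13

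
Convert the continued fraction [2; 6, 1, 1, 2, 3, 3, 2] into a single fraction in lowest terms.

1829/850

Work from the innermost term outward:
Start with 2.
3 + 1/(2/1) = 3 + 1/2 = 7/2
3 + 1/(7/2) = 3 + 2/7 = 23/7
2 + 1/(23/7) = 2 + 7/23 = 53/23
1 + 1/(53/23) = 1 + 23/53 = 76/53
1 + 1/(76/53) = 1 + 53/76 = 129/76
6 + 1/(129/76) = 6 + 76/129 = 850/129
2 + 1/(850/129) = 2 + 129/850 = 1829/850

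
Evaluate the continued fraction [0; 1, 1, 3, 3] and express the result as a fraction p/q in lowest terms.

a_0 = 0: 0/1
a_1 = 1: 1/1
a_2 = 1: 1/2
a_3 = 3: 4/7
a_4 = 3: 13/23

13/23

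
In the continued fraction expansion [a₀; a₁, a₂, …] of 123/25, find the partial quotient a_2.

⌊123/25⌋ = 4, remainder 23
⌊25/23⌋ = 1, remainder 2
⌊23/2⌋ = 11, remainder 1

11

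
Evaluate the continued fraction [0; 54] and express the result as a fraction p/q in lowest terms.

Collapse the nested fraction from the inside out:
Start with 54.
0 + 1/(54/1) = 0 + 1/54 = 1/54

1/54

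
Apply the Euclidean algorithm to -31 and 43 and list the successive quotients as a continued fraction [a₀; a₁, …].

[-1; 3, 1, 1, 2, 2]

⌊-31/43⌋ = -1, remainder 12
⌊43/12⌋ = 3, remainder 7
⌊12/7⌋ = 1, remainder 5
⌊7/5⌋ = 1, remainder 2
⌊5/2⌋ = 2, remainder 1
⌊2/1⌋ = 2, remainder 0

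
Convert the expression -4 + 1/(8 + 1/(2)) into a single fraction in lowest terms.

a_0 = -4: -4/1
a_1 = 8: -31/8
a_2 = 2: -66/17

-66/17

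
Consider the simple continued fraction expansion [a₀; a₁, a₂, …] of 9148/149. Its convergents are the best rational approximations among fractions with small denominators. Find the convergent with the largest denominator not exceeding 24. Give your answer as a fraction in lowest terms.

307/5

List convergents until the denominator exceeds the bound:
a_0 = 61: 61/1  (≤ bound)
a_1 = 2: 123/2  (≤ bound)
a_2 = 1: 184/3  (≤ bound)
a_3 = 1: 307/5  (≤ bound)
a_4 = 9: 2947/48  (> 24, stop)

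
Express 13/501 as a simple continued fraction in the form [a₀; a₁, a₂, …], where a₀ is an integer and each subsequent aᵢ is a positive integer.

[0; 38, 1, 1, 6]

13 ÷ 501 → quotient 0, remainder 13
501 ÷ 13 → quotient 38, remainder 7
13 ÷ 7 → quotient 1, remainder 6
7 ÷ 6 → quotient 1, remainder 1
6 ÷ 1 → quotient 6, remainder 0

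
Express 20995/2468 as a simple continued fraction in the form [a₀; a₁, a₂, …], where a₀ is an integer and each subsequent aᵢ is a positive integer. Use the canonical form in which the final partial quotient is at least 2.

[8; 1, 1, 35, 1, 3, 1, 6]

20995 ÷ 2468 → quotient 8, remainder 1251
2468 ÷ 1251 → quotient 1, remainder 1217
1251 ÷ 1217 → quotient 1, remainder 34
1217 ÷ 34 → quotient 35, remainder 27
34 ÷ 27 → quotient 1, remainder 7
27 ÷ 7 → quotient 3, remainder 6
7 ÷ 6 → quotient 1, remainder 1
6 ÷ 1 → quotient 6, remainder 0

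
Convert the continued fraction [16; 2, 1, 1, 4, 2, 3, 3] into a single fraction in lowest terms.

Build up convergents one term at a time:
a_0 = 16: 16/1
a_1 = 2: 33/2
a_2 = 1: 49/3
a_3 = 1: 82/5
a_4 = 4: 377/23
a_5 = 2: 836/51
a_6 = 3: 2885/176
a_7 = 3: 9491/579

9491/579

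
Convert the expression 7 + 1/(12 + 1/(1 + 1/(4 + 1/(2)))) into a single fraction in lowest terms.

Work from the innermost term outward:
Start with 2.
4 + 1/(2/1) = 4 + 1/2 = 9/2
1 + 1/(9/2) = 1 + 2/9 = 11/9
12 + 1/(11/9) = 12 + 9/11 = 141/11
7 + 1/(141/11) = 7 + 11/141 = 998/141

998/141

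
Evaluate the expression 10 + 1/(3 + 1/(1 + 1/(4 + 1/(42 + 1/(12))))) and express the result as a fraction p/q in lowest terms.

98967/9643

Start with 12.
42 + 1/(12/1) = 42 + 1/12 = 505/12
4 + 1/(505/12) = 4 + 12/505 = 2032/505
1 + 1/(2032/505) = 1 + 505/2032 = 2537/2032
3 + 1/(2537/2032) = 3 + 2032/2537 = 9643/2537
10 + 1/(9643/2537) = 10 + 2537/9643 = 98967/9643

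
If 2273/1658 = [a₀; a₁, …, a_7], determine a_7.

4

2273 ÷ 1658 → quotient 1, remainder 615
1658 ÷ 615 → quotient 2, remainder 428
615 ÷ 428 → quotient 1, remainder 187
428 ÷ 187 → quotient 2, remainder 54
187 ÷ 54 → quotient 3, remainder 25
54 ÷ 25 → quotient 2, remainder 4
25 ÷ 4 → quotient 6, remainder 1
4 ÷ 1 → quotient 4, remainder 0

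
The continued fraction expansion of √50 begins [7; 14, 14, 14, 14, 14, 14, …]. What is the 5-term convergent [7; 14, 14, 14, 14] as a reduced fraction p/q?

275807/39005

Start with 14.
14 + 1/(14/1) = 14 + 1/14 = 197/14
14 + 1/(197/14) = 14 + 14/197 = 2772/197
14 + 1/(2772/197) = 14 + 197/2772 = 39005/2772
7 + 1/(39005/2772) = 7 + 2772/39005 = 275807/39005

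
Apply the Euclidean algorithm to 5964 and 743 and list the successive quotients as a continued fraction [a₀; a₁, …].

[8; 37, 6, 1, 2]

⌊5964/743⌋ = 8, remainder 20
⌊743/20⌋ = 37, remainder 3
⌊20/3⌋ = 6, remainder 2
⌊3/2⌋ = 1, remainder 1
⌊2/1⌋ = 2, remainder 0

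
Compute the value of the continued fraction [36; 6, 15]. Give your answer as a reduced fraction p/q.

3291/91

Start with 15.
6 + 1/(15/1) = 6 + 1/15 = 91/15
36 + 1/(91/15) = 36 + 15/91 = 3291/91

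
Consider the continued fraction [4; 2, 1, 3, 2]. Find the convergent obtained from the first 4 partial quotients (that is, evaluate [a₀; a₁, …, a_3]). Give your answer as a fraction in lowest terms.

48/11

Collapse the nested fraction from the inside out:
Start with 3.
1 + 1/(3/1) = 1 + 1/3 = 4/3
2 + 1/(4/3) = 2 + 3/4 = 11/4
4 + 1/(11/4) = 4 + 4/11 = 48/11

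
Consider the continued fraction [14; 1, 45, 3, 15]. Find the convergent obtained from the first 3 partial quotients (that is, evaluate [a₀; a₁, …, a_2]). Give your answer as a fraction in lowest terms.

689/46

Start with 45.
1 + 1/(45/1) = 1 + 1/45 = 46/45
14 + 1/(46/45) = 14 + 45/46 = 689/46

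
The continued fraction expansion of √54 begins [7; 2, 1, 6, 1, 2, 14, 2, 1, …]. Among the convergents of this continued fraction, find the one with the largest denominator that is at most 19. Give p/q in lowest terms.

22/3

a_0 = 7: 7/1  (≤ bound)
a_1 = 2: 15/2  (≤ bound)
a_2 = 1: 22/3  (≤ bound)
a_3 = 6: 147/20  (> 19, stop)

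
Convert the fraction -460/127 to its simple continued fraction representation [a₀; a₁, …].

[-4; 2, 1, 1, 1, 4, 1, 2]

-460 = -4·127 + 48, so a_0 = -4
127 = 2·48 + 31, so a_1 = 2
48 = 1·31 + 17, so a_2 = 1
31 = 1·17 + 14, so a_3 = 1
17 = 1·14 + 3, so a_4 = 1
14 = 4·3 + 2, so a_5 = 4
3 = 1·2 + 1, so a_6 = 1
2 = 2·1 + 0, so a_7 = 2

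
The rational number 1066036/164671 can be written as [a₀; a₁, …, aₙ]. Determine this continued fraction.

Apply division with remainder until the remainder is 0:
⌊1066036/164671⌋ = 6, remainder 78010
⌊164671/78010⌋ = 2, remainder 8651
⌊78010/8651⌋ = 9, remainder 151
⌊8651/151⌋ = 57, remainder 44
⌊151/44⌋ = 3, remainder 19
⌊44/19⌋ = 2, remainder 6
⌊19/6⌋ = 3, remainder 1
⌊6/1⌋ = 6, remainder 0

[6; 2, 9, 57, 3, 2, 3, 6]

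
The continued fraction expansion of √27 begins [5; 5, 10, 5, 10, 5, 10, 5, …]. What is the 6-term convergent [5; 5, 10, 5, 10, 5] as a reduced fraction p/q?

Work from the innermost term outward:
Start with 5.
10 + 1/(5/1) = 10 + 1/5 = 51/5
5 + 1/(51/5) = 5 + 5/51 = 260/51
10 + 1/(260/51) = 10 + 51/260 = 2651/260
5 + 1/(2651/260) = 5 + 260/2651 = 13515/2651
5 + 1/(13515/2651) = 5 + 2651/13515 = 70226/13515

70226/13515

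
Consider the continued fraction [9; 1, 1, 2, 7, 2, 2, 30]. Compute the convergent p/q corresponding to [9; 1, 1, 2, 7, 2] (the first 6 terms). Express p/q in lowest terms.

758/79

a_0 = 9: 9/1
a_1 = 1: 10/1
a_2 = 1: 19/2
a_3 = 2: 48/5
a_4 = 7: 355/37
a_5 = 2: 758/79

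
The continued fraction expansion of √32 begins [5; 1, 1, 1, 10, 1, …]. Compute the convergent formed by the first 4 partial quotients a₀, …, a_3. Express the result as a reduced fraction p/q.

17/3

Start with 1.
1 + 1/(1/1) = 1 + 1/1 = 2/1
1 + 1/(2/1) = 1 + 1/2 = 3/2
5 + 1/(3/2) = 5 + 2/3 = 17/3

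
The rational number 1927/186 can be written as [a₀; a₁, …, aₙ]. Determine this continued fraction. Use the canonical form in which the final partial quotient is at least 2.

1927 = 10·186 + 67, so a_0 = 10
186 = 2·67 + 52, so a_1 = 2
67 = 1·52 + 15, so a_2 = 1
52 = 3·15 + 7, so a_3 = 3
15 = 2·7 + 1, so a_4 = 2
7 = 7·1 + 0, so a_5 = 7

[10; 2, 1, 3, 2, 7]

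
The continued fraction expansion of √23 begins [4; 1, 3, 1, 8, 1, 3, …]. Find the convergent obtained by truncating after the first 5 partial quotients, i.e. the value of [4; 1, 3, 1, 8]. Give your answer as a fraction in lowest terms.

211/44

a_0 = 4: 4/1
a_1 = 1: 5/1
a_2 = 3: 19/4
a_3 = 1: 24/5
a_4 = 8: 211/44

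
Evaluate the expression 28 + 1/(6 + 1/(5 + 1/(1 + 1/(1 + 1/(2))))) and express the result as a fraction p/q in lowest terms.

4872/173

Use the convergent recurrence hₖ = aₖ·hₖ₋₁ + hₖ₋₂ (and likewise for the denominators kₖ):
a_0 = 28: 28/1
a_1 = 6: 169/6
a_2 = 5: 873/31
a_3 = 1: 1042/37
a_4 = 1: 1915/68
a_5 = 2: 4872/173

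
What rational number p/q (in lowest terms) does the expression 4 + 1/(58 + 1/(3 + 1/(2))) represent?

1639/408

Start with 2.
3 + 1/(2/1) = 3 + 1/2 = 7/2
58 + 1/(7/2) = 58 + 2/7 = 408/7
4 + 1/(408/7) = 4 + 7/408 = 1639/408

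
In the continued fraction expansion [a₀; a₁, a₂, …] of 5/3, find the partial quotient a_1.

1

Repeatedly divide and take the remainder:
5 ÷ 3 → quotient 1, remainder 2
3 ÷ 2 → quotient 1, remainder 1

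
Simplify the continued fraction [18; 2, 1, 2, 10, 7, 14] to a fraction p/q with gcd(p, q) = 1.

Start with 14.
7 + 1/(14/1) = 7 + 1/14 = 99/14
10 + 1/(99/14) = 10 + 14/99 = 1004/99
2 + 1/(1004/99) = 2 + 99/1004 = 2107/1004
1 + 1/(2107/1004) = 1 + 1004/2107 = 3111/2107
2 + 1/(3111/2107) = 2 + 2107/3111 = 8329/3111
18 + 1/(8329/3111) = 18 + 3111/8329 = 153033/8329

153033/8329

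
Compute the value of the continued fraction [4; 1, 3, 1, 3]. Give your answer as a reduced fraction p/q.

91/19

Use the convergent recurrence hₖ = aₖ·hₖ₋₁ + hₖ₋₂ (and likewise for the denominators kₖ):
a_0 = 4: 4/1
a_1 = 1: 5/1
a_2 = 3: 19/4
a_3 = 1: 24/5
a_4 = 3: 91/19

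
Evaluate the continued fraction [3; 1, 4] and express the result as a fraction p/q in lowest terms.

a_0 = 3: 3/1
a_1 = 1: 4/1
a_2 = 4: 19/5

19/5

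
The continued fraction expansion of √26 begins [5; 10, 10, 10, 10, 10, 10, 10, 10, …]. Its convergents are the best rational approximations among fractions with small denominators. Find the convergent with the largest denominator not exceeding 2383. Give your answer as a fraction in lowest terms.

List convergents until the denominator exceeds the bound:
a_0 = 5: 5/1  (≤ bound)
a_1 = 10: 51/10  (≤ bound)
a_2 = 10: 515/101  (≤ bound)
a_3 = 10: 5201/1020  (≤ bound)
a_4 = 10: 52525/10301  (> 2383, stop)

5201/1020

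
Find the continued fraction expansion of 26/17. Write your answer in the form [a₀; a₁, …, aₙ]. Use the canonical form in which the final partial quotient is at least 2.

[1; 1, 1, 8]

⌊26/17⌋ = 1, remainder 9
⌊17/9⌋ = 1, remainder 8
⌊9/8⌋ = 1, remainder 1
⌊8/1⌋ = 8, remainder 0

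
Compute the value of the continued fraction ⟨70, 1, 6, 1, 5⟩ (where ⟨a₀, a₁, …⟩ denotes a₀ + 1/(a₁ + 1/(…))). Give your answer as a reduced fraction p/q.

3331/47

Collapse the nested fraction from the inside out:
Start with 5.
1 + 1/(5/1) = 1 + 1/5 = 6/5
6 + 1/(6/5) = 6 + 5/6 = 41/6
1 + 1/(41/6) = 1 + 6/41 = 47/41
70 + 1/(47/41) = 70 + 41/47 = 3331/47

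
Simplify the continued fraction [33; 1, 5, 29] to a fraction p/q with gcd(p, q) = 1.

Start with 29.
5 + 1/(29/1) = 5 + 1/29 = 146/29
1 + 1/(146/29) = 1 + 29/146 = 175/146
33 + 1/(175/146) = 33 + 146/175 = 5921/175

5921/175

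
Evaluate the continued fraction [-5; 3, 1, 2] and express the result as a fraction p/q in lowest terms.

Compute successive convergents:
a_0 = -5: -5/1
a_1 = 3: -14/3
a_2 = 1: -19/4
a_3 = 2: -52/11

-52/11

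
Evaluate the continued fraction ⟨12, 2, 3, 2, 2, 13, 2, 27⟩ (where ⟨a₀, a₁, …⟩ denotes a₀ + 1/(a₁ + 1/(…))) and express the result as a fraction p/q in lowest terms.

Build up convergents one term at a time:
a_0 = 12: 12/1
a_1 = 2: 25/2
a_2 = 3: 87/7
a_3 = 2: 199/16
a_4 = 2: 485/39
a_5 = 13: 6504/523
a_6 = 2: 13493/1085
a_7 = 27: 370815/29818

370815/29818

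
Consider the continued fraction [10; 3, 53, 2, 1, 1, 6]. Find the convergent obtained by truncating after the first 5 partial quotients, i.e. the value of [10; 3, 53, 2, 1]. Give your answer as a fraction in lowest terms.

Compute successive convergents:
a_0 = 10: 10/1
a_1 = 3: 31/3
a_2 = 53: 1653/160
a_3 = 2: 3337/323
a_4 = 1: 4990/483

4990/483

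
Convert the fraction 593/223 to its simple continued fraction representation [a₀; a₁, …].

593 = 2·223 + 147, so a_0 = 2
223 = 1·147 + 76, so a_1 = 1
147 = 1·76 + 71, so a_2 = 1
76 = 1·71 + 5, so a_3 = 1
71 = 14·5 + 1, so a_4 = 14
5 = 5·1 + 0, so a_5 = 5

[2; 1, 1, 1, 14, 5]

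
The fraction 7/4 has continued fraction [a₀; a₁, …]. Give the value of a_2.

7 ÷ 4 → quotient 1, remainder 3
4 ÷ 3 → quotient 1, remainder 1
3 ÷ 1 → quotient 3, remainder 0

3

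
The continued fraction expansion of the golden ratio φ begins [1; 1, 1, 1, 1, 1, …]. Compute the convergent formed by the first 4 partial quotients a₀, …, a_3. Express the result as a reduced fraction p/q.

5/3

Collapse the nested fraction from the inside out:
Start with 1.
1 + 1/(1/1) = 1 + 1/1 = 2/1
1 + 1/(2/1) = 1 + 1/2 = 3/2
1 + 1/(3/2) = 1 + 2/3 = 5/3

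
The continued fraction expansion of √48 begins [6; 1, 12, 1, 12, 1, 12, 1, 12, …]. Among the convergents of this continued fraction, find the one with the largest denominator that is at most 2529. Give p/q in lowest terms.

a_0 = 6: 6/1  (≤ bound)
a_1 = 1: 7/1  (≤ bound)
a_2 = 12: 90/13  (≤ bound)
a_3 = 1: 97/14  (≤ bound)
a_4 = 12: 1254/181  (≤ bound)
a_5 = 1: 1351/195  (≤ bound)
a_6 = 12: 17466/2521  (≤ bound)
a_7 = 1: 18817/2716  (> 2529, stop)

17466/2521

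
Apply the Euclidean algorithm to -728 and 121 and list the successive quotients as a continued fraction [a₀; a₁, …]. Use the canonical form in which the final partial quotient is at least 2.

Apply division with remainder until the remainder is 0:
⌊-728/121⌋ = -7, remainder 119
⌊121/119⌋ = 1, remainder 2
⌊119/2⌋ = 59, remainder 1
⌊2/1⌋ = 2, remainder 0

[-7; 1, 59, 2]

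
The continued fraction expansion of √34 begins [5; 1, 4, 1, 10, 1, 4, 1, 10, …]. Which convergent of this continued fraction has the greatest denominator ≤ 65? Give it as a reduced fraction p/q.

379/65

List convergents until the denominator exceeds the bound:
a_0 = 5: 5/1  (≤ bound)
a_1 = 1: 6/1  (≤ bound)
a_2 = 4: 29/5  (≤ bound)
a_3 = 1: 35/6  (≤ bound)
a_4 = 10: 379/65  (≤ bound)
a_5 = 1: 414/71  (> 65, stop)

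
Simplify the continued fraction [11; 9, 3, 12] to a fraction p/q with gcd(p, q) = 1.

3832/345

a_0 = 11: 11/1
a_1 = 9: 100/9
a_2 = 3: 311/28
a_3 = 12: 3832/345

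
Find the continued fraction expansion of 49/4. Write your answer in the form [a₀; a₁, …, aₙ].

49 = 12·4 + 1, so a_0 = 12
4 = 4·1 + 0, so a_1 = 4

[12; 4]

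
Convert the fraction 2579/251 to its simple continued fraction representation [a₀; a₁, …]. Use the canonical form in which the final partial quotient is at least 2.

[10; 3, 1, 1, 1, 3, 6]

Run the Euclidean algorithm, recording each quotient:
⌊2579/251⌋ = 10, remainder 69
⌊251/69⌋ = 3, remainder 44
⌊69/44⌋ = 1, remainder 25
⌊44/25⌋ = 1, remainder 19
⌊25/19⌋ = 1, remainder 6
⌊19/6⌋ = 3, remainder 1
⌊6/1⌋ = 6, remainder 0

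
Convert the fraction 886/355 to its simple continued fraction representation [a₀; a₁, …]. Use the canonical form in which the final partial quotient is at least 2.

[2; 2, 58, 1, 2]

Run the Euclidean algorithm, recording each quotient:
886 ÷ 355 → quotient 2, remainder 176
355 ÷ 176 → quotient 2, remainder 3
176 ÷ 3 → quotient 58, remainder 2
3 ÷ 2 → quotient 1, remainder 1
2 ÷ 1 → quotient 2, remainder 0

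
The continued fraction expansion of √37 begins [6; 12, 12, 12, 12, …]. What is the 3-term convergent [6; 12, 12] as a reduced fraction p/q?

Starting at the tail and folding back:
Start with 12.
12 + 1/(12/1) = 12 + 1/12 = 145/12
6 + 1/(145/12) = 6 + 12/145 = 882/145

882/145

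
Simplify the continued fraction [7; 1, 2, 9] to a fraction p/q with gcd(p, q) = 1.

Start with 9.
2 + 1/(9/1) = 2 + 1/9 = 19/9
1 + 1/(19/9) = 1 + 9/19 = 28/19
7 + 1/(28/19) = 7 + 19/28 = 215/28

215/28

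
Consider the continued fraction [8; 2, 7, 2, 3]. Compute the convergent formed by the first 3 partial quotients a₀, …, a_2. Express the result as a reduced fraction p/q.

127/15

a_0 = 8: 8/1
a_1 = 2: 17/2
a_2 = 7: 127/15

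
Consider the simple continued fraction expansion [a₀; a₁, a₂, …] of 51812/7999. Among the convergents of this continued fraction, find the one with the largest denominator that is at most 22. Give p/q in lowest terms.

List convergents until the denominator exceeds the bound:
a_0 = 6: 6/1  (≤ bound)
a_1 = 2: 13/2  (≤ bound)
a_2 = 10: 136/21  (≤ bound)
a_3 = 1: 149/23  (> 22, stop)

136/21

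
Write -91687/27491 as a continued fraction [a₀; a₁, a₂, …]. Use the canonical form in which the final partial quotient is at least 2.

[-4; 1, 1, 1, 60, 50, 3]

Apply division with remainder until the remainder is 0:
-91687 = -4·27491 + 18277, so a_0 = -4
27491 = 1·18277 + 9214, so a_1 = 1
18277 = 1·9214 + 9063, so a_2 = 1
9214 = 1·9063 + 151, so a_3 = 1
9063 = 60·151 + 3, so a_4 = 60
151 = 50·3 + 1, so a_5 = 50
3 = 3·1 + 0, so a_6 = 3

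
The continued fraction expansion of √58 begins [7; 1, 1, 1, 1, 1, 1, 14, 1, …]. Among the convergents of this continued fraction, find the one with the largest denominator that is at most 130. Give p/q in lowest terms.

List convergents until the denominator exceeds the bound:
a_0 = 7: 7/1  (≤ bound)
a_1 = 1: 8/1  (≤ bound)
a_2 = 1: 15/2  (≤ bound)
a_3 = 1: 23/3  (≤ bound)
a_4 = 1: 38/5  (≤ bound)
a_5 = 1: 61/8  (≤ bound)
a_6 = 1: 99/13  (≤ bound)
a_7 = 14: 1447/190  (> 130, stop)

99/13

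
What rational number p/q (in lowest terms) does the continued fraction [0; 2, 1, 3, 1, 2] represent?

14/39

a_0 = 0: 0/1
a_1 = 2: 1/2
a_2 = 1: 1/3
a_3 = 3: 4/11
a_4 = 1: 5/14
a_5 = 2: 14/39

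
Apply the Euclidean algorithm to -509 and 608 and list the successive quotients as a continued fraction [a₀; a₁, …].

Apply division with remainder until the remainder is 0:
-509 ÷ 608 → quotient -1, remainder 99
608 ÷ 99 → quotient 6, remainder 14
99 ÷ 14 → quotient 7, remainder 1
14 ÷ 1 → quotient 14, remainder 0

[-1; 6, 7, 14]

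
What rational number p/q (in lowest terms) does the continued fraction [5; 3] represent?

Collapse the nested fraction from the inside out:
Start with 3.
5 + 1/(3/1) = 5 + 1/3 = 16/3

16/3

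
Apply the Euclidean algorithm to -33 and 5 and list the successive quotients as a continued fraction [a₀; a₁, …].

-33 = -7·5 + 2, so a_0 = -7
5 = 2·2 + 1, so a_1 = 2
2 = 2·1 + 0, so a_2 = 2

[-7; 2, 2]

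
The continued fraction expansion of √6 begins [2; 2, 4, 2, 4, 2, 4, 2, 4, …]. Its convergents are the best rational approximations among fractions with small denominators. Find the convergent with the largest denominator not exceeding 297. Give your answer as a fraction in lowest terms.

List convergents until the denominator exceeds the bound:
a_0 = 2: 2/1  (≤ bound)
a_1 = 2: 5/2  (≤ bound)
a_2 = 4: 22/9  (≤ bound)
a_3 = 2: 49/20  (≤ bound)
a_4 = 4: 218/89  (≤ bound)
a_5 = 2: 485/198  (≤ bound)
a_6 = 4: 2158/881  (> 297, stop)

485/198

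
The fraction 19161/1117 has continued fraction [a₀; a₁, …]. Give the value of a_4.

2

Apply division with remainder until the remainder is 0:
19161 = 17·1117 + 172, so a_0 = 17
1117 = 6·172 + 85, so a_1 = 6
172 = 2·85 + 2, so a_2 = 2
85 = 42·2 + 1, so a_3 = 42
2 = 2·1 + 0, so a_4 = 2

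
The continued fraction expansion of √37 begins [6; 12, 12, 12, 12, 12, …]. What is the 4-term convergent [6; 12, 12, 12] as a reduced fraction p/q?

Build up convergents one term at a time:
a_0 = 6: 6/1
a_1 = 12: 73/12
a_2 = 12: 882/145
a_3 = 12: 10657/1752

10657/1752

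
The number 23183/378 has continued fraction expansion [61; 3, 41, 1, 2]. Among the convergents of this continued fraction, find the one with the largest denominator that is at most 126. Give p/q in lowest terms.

List convergents until the denominator exceeds the bound:
a_0 = 61: 61/1  (≤ bound)
a_1 = 3: 184/3  (≤ bound)
a_2 = 41: 7605/124  (≤ bound)
a_3 = 1: 7789/127  (> 126, stop)

7605/124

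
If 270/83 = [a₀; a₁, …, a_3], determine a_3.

Run the Euclidean algorithm, recording each quotient:
270 = 3·83 + 21, so a_0 = 3
83 = 3·21 + 20, so a_1 = 3
21 = 1·20 + 1, so a_2 = 1
20 = 20·1 + 0, so a_3 = 20

20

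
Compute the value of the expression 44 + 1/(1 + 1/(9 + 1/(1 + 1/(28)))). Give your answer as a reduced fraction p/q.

14281/318

Compute successive convergents:
a_0 = 44: 44/1
a_1 = 1: 45/1
a_2 = 9: 449/10
a_3 = 1: 494/11
a_4 = 28: 14281/318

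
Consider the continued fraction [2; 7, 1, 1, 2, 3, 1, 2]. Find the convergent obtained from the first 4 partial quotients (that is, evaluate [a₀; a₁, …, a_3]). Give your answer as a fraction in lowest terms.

Use the convergent recurrence hₖ = aₖ·hₖ₋₁ + hₖ₋₂ (and likewise for the denominators kₖ):
a_0 = 2: 2/1
a_1 = 7: 15/7
a_2 = 1: 17/8
a_3 = 1: 32/15

32/15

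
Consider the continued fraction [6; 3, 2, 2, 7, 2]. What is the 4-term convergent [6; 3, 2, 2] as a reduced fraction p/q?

Work from the innermost term outward:
Start with 2.
2 + 1/(2/1) = 2 + 1/2 = 5/2
3 + 1/(5/2) = 3 + 2/5 = 17/5
6 + 1/(17/5) = 6 + 5/17 = 107/17

107/17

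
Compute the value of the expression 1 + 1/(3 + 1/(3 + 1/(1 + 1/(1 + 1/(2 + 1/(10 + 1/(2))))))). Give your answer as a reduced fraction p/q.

1677/1285

Start with 2.
10 + 1/(2/1) = 10 + 1/2 = 21/2
2 + 1/(21/2) = 2 + 2/21 = 44/21
1 + 1/(44/21) = 1 + 21/44 = 65/44
1 + 1/(65/44) = 1 + 44/65 = 109/65
3 + 1/(109/65) = 3 + 65/109 = 392/109
3 + 1/(392/109) = 3 + 109/392 = 1285/392
1 + 1/(1285/392) = 1 + 392/1285 = 1677/1285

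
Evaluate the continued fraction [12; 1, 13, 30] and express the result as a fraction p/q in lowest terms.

Compute successive convergents:
a_0 = 12: 12/1
a_1 = 1: 13/1
a_2 = 13: 181/14
a_3 = 30: 5443/421

5443/421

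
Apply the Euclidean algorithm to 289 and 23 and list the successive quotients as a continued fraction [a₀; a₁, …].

289 ÷ 23 → quotient 12, remainder 13
23 ÷ 13 → quotient 1, remainder 10
13 ÷ 10 → quotient 1, remainder 3
10 ÷ 3 → quotient 3, remainder 1
3 ÷ 1 → quotient 3, remainder 0

[12; 1, 1, 3, 3]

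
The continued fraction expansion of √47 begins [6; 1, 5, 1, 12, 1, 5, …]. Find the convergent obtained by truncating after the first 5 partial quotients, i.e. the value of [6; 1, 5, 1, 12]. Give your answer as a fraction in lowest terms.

617/90

a_0 = 6: 6/1
a_1 = 1: 7/1
a_2 = 5: 41/6
a_3 = 1: 48/7
a_4 = 12: 617/90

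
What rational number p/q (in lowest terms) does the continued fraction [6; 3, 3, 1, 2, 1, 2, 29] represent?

24814/3935

Start with 29.
2 + 1/(29/1) = 2 + 1/29 = 59/29
1 + 1/(59/29) = 1 + 29/59 = 88/59
2 + 1/(88/59) = 2 + 59/88 = 235/88
1 + 1/(235/88) = 1 + 88/235 = 323/235
3 + 1/(323/235) = 3 + 235/323 = 1204/323
3 + 1/(1204/323) = 3 + 323/1204 = 3935/1204
6 + 1/(3935/1204) = 6 + 1204/3935 = 24814/3935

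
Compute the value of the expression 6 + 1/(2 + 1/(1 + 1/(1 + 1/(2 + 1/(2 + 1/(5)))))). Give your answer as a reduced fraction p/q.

Work from the innermost term outward:
Start with 5.
2 + 1/(5/1) = 2 + 1/5 = 11/5
2 + 1/(11/5) = 2 + 5/11 = 27/11
1 + 1/(27/11) = 1 + 11/27 = 38/27
1 + 1/(38/27) = 1 + 27/38 = 65/38
2 + 1/(65/38) = 2 + 38/65 = 168/65
6 + 1/(168/65) = 6 + 65/168 = 1073/168

1073/168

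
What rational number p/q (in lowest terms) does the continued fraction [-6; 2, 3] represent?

Start with 3.
2 + 1/(3/1) = 2 + 1/3 = 7/3
-6 + 1/(7/3) = -6 + 3/7 = -39/7

-39/7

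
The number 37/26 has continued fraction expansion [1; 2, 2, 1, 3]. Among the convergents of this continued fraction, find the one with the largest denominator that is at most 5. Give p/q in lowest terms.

a_0 = 1: 1/1  (≤ bound)
a_1 = 2: 3/2  (≤ bound)
a_2 = 2: 7/5  (≤ bound)
a_3 = 1: 10/7  (> 5, stop)

7/5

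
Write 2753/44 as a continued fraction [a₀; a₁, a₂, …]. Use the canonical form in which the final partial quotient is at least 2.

[62; 1, 1, 3, 6]

⌊2753/44⌋ = 62, remainder 25
⌊44/25⌋ = 1, remainder 19
⌊25/19⌋ = 1, remainder 6
⌊19/6⌋ = 3, remainder 1
⌊6/1⌋ = 6, remainder 0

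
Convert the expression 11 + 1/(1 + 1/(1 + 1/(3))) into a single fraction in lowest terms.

Starting at the tail and folding back:
Start with 3.
1 + 1/(3/1) = 1 + 1/3 = 4/3
1 + 1/(4/3) = 1 + 3/4 = 7/4
11 + 1/(7/4) = 11 + 4/7 = 81/7

81/7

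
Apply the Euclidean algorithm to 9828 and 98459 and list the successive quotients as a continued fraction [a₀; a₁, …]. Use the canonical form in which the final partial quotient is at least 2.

9828 ÷ 98459 → quotient 0, remainder 9828
98459 ÷ 9828 → quotient 10, remainder 179
9828 ÷ 179 → quotient 54, remainder 162
179 ÷ 162 → quotient 1, remainder 17
162 ÷ 17 → quotient 9, remainder 9
17 ÷ 9 → quotient 1, remainder 8
9 ÷ 8 → quotient 1, remainder 1
8 ÷ 1 → quotient 8, remainder 0

[0; 10, 54, 1, 9, 1, 1, 8]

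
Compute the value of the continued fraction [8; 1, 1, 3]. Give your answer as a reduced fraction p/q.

60/7

Start with 3.
1 + 1/(3/1) = 1 + 1/3 = 4/3
1 + 1/(4/3) = 1 + 3/4 = 7/4
8 + 1/(7/4) = 8 + 4/7 = 60/7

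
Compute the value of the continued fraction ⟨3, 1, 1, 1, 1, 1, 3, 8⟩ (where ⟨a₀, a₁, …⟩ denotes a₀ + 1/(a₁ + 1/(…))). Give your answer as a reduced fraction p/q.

869/240

a_0 = 3: 3/1
a_1 = 1: 4/1
a_2 = 1: 7/2
a_3 = 1: 11/3
a_4 = 1: 18/5
a_5 = 1: 29/8
a_6 = 3: 105/29
a_7 = 8: 869/240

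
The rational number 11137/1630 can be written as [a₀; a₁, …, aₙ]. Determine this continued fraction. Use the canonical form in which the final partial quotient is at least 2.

⌊11137/1630⌋ = 6, remainder 1357
⌊1630/1357⌋ = 1, remainder 273
⌊1357/273⌋ = 4, remainder 265
⌊273/265⌋ = 1, remainder 8
⌊265/8⌋ = 33, remainder 1
⌊8/1⌋ = 8, remainder 0

[6; 1, 4, 1, 33, 8]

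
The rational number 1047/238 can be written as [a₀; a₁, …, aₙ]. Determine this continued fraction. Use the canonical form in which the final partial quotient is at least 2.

Repeatedly divide and take the remainder:
1047 ÷ 238 → quotient 4, remainder 95
238 ÷ 95 → quotient 2, remainder 48
95 ÷ 48 → quotient 1, remainder 47
48 ÷ 47 → quotient 1, remainder 1
47 ÷ 1 → quotient 47, remainder 0

[4; 2, 1, 1, 47]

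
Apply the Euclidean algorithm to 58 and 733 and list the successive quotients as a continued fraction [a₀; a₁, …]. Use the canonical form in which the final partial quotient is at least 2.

⌊58/733⌋ = 0, remainder 58
⌊733/58⌋ = 12, remainder 37
⌊58/37⌋ = 1, remainder 21
⌊37/21⌋ = 1, remainder 16
⌊21/16⌋ = 1, remainder 5
⌊16/5⌋ = 3, remainder 1
⌊5/1⌋ = 5, remainder 0

[0; 12, 1, 1, 1, 3, 5]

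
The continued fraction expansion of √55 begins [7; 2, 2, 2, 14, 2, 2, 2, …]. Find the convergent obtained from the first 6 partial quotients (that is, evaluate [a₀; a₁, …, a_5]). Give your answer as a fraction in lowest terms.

Start with 2.
14 + 1/(2/1) = 14 + 1/2 = 29/2
2 + 1/(29/2) = 2 + 2/29 = 60/29
2 + 1/(60/29) = 2 + 29/60 = 149/60
2 + 1/(149/60) = 2 + 60/149 = 358/149
7 + 1/(358/149) = 7 + 149/358 = 2655/358

2655/358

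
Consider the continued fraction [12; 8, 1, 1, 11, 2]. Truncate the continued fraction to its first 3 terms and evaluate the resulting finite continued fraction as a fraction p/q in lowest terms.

Build up convergents one term at a time:
a_0 = 12: 12/1
a_1 = 8: 97/8
a_2 = 1: 109/9

109/9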